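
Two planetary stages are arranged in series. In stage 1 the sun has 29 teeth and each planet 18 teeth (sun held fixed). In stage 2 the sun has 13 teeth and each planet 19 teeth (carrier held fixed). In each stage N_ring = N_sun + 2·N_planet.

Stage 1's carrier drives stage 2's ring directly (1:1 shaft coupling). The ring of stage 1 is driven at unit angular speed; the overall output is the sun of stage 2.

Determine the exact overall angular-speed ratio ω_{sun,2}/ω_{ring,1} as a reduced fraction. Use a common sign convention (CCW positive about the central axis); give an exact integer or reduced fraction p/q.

-255/94

Stage 1: N_ring = 29 + 2·18 = 65
Stage 1: 29(ω_s−ω_c) = −65(ω_r−ω_c),  ω_s=0, ω_r=1
Stage 1: 29(0−ω_c) = −65(1−ω_c)  ⇒  94ω_c = 65  ⇒  ω_c = 65/94
  ⇒ ω_c¹/ω_r¹ = 65/94
Stage 2: N_ring = 13 + 2·19 = 51
Stage 2: 13(ω_s−ω_c) = −51(ω_r−ω_c),  ω_c=0, ω_r=1
Stage 2: ω_s = 0 − (51/13)(1−0) = -51/13
  ⇒ ω_s²/ω_r² = -51/13
Coupling ω_r² = ω_c¹ ⇒ overall = 65/94 × -51/13 = -255/94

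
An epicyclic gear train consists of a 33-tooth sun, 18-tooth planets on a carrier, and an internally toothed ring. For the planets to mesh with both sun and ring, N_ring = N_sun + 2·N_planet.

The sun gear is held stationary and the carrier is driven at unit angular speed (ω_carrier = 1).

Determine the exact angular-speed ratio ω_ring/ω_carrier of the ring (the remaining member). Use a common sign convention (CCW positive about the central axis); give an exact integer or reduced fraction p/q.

N_ring = 33 + 2·18 = 69
33(ω_s−ω_c) = −69(ω_r−ω_c),  ω_s=0, ω_c=1
ω_r = 1 − (33/69)(0−1) = 34/23
ω_r/ω_c = 34/23

34/23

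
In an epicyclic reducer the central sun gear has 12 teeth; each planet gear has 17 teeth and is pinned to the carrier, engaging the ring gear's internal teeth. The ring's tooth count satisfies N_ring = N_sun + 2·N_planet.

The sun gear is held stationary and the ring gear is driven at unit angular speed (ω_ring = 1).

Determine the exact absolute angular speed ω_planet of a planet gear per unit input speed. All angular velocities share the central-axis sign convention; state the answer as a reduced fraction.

N_ring = 12 + 2·17 = 46
12(ω_s−ω_c) = −46(ω_r−ω_c),  ω_s=0, ω_r=1
12(0−ω_c) = −46(1−ω_c)  ⇒  58ω_c = 46  ⇒  ω_c = 23/29
sun–planet: 12·(0−23/29) = −17·(ω_p−ω_c)  ⇒  ω_p−ω_c = −(12/17)·(-23/29) = 276/493
ω_p = 23/29 + 276/493 = 23/17

23/17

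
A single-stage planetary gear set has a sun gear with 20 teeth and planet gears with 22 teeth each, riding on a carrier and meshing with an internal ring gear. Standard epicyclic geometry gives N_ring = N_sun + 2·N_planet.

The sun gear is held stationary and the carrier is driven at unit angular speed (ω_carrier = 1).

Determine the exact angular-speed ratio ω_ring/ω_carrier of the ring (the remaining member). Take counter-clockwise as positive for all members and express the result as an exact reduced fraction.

N_ring = 20 + 2·22 = 64
20(ω_s−ω_c) = −64(ω_r−ω_c),  ω_s=0, ω_c=1
ω_r = 1 − (20/64)(0−1) = 21/16
ω_r/ω_c = 21/16

21/16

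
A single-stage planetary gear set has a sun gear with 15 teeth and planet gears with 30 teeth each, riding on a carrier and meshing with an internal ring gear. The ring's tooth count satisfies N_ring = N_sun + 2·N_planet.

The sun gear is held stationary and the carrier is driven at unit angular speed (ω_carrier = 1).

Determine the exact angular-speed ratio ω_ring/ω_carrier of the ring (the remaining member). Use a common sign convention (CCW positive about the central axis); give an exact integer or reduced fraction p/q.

N_ring = 15 + 2·30 = 75
15(ω_s−ω_c) = −75(ω_r−ω_c),  ω_s=0, ω_c=1
ω_r = 1 − (15/75)(0−1) = 6/5
ω_r/ω_c = 6/5

6/5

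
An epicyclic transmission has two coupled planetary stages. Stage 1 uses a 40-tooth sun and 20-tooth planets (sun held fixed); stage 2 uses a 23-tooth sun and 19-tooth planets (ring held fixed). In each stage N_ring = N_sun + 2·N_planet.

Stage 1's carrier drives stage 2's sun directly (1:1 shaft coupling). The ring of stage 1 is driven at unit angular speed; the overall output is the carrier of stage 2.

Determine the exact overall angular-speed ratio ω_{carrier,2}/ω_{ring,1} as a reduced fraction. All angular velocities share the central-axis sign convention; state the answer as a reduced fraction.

23/126

Stage 1: N_ring = 40 + 2·20 = 80
Stage 1: 40(ω_s−ω_c) = −80(ω_r−ω_c),  ω_s=0, ω_r=1
Stage 1: 40(0−ω_c) = −80(1−ω_c)  ⇒  120ω_c = 80  ⇒  ω_c = 2/3
  ⇒ ω_c¹/ω_r¹ = 2/3
Stage 2: N_ring = 23 + 2·19 = 61
Stage 2: 23(ω_s−ω_c) = −61(ω_r−ω_c),  ω_r=0, ω_s=1
Stage 2: 23(1−ω_c) = −61(0−ω_c)  ⇒  84ω_c = 23  ⇒  ω_c = 23/84
  ⇒ ω_c²/ω_s² = 23/84
Coupling ω_s² = ω_c¹ ⇒ overall = 2/3 × 23/84 = 23/126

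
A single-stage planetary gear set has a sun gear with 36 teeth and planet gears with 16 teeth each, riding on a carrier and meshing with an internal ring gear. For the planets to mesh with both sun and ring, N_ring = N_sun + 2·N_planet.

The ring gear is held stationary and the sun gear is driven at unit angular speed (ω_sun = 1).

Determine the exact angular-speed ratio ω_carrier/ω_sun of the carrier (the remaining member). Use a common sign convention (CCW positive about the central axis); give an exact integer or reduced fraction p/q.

9/26

N_ring = 36 + 2·16 = 68
36(ω_s−ω_c) = −68(ω_r−ω_c),  ω_r=0, ω_s=1
36(1−ω_c) = −68(0−ω_c)  ⇒  104ω_c = 36  ⇒  ω_c = 9/26
ω_c/ω_s = 9/26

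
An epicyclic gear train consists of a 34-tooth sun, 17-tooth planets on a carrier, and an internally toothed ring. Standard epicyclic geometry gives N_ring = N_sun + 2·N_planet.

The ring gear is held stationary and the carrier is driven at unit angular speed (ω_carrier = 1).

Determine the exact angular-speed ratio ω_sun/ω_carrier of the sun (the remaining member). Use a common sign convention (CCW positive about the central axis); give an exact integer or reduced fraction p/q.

3

N_ring = 34 + 2·17 = 68
34(ω_s−ω_c) = −68(ω_r−ω_c),  ω_r=0, ω_c=1
ω_s = 1 − (68/34)(0−1) = 3
ω_s/ω_c = 3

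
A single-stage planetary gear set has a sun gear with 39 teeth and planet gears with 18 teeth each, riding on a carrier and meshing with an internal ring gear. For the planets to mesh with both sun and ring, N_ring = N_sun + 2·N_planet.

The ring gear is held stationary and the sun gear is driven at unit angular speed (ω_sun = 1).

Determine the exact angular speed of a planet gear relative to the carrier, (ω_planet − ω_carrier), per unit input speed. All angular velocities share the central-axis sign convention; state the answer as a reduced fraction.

-325/228

N_ring = 39 + 2·18 = 75
39(ω_s−ω_c) = −75(ω_r−ω_c),  ω_r=0, ω_s=1
39(1−ω_c) = −75(0−ω_c)  ⇒  114ω_c = 39  ⇒  ω_c = 13/38
sun–planet: 39·(1−13/38) = −18·(ω_p−ω_c)  ⇒  ω_p−ω_c = −(39/18)·(25/38) = -325/228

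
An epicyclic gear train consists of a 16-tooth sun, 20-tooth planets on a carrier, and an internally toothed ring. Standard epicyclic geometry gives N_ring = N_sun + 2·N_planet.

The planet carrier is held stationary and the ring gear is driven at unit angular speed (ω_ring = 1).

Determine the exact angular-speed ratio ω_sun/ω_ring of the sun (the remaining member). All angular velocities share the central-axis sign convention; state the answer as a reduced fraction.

-7/2

N_ring = 16 + 2·20 = 56
16(ω_s−ω_c) = −56(ω_r−ω_c),  ω_c=0, ω_r=1
ω_s = 0 − (56/16)(1−0) = -7/2
ω_s/ω_r = -7/2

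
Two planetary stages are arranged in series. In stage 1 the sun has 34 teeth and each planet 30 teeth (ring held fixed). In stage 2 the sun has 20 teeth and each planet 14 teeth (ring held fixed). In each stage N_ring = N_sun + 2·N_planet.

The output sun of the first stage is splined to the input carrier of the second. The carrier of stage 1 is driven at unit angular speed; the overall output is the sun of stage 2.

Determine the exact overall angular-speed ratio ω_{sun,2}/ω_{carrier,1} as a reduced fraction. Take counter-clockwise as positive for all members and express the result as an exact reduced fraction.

Stage 1: N_ring = 34 + 2·30 = 94
Stage 1: 34(ω_s−ω_c) = −94(ω_r−ω_c),  ω_r=0, ω_c=1
Stage 1: ω_s = 1 − (94/34)(0−1) = 64/17
  ⇒ ω_s¹/ω_c¹ = 64/17
Stage 2: N_ring = 20 + 2·14 = 48
Stage 2: 20(ω_s−ω_c) = −48(ω_r−ω_c),  ω_r=0, ω_c=1
Stage 2: ω_s = 1 − (48/20)(0−1) = 17/5
  ⇒ ω_s²/ω_c² = 17/5
Coupling ω_c² = ω_s¹ ⇒ overall = 64/17 × 17/5 = 64/5

64/5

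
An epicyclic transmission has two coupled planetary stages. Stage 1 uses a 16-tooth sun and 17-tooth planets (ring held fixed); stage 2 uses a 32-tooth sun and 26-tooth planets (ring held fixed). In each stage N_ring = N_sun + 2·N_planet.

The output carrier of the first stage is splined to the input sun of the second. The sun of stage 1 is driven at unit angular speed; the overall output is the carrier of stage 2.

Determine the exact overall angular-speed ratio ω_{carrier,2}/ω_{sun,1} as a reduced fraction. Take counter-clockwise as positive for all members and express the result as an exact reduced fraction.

Stage 1: N_ring = 16 + 2·17 = 50
Stage 1: 16(ω_s−ω_c) = −50(ω_r−ω_c),  ω_r=0, ω_s=1
Stage 1: 16(1−ω_c) = −50(0−ω_c)  ⇒  66ω_c = 16  ⇒  ω_c = 8/33
  ⇒ ω_c¹/ω_s¹ = 8/33
Stage 2: N_ring = 32 + 2·26 = 84
Stage 2: 32(ω_s−ω_c) = −84(ω_r−ω_c),  ω_r=0, ω_s=1
Stage 2: 32(1−ω_c) = −84(0−ω_c)  ⇒  116ω_c = 32  ⇒  ω_c = 8/29
  ⇒ ω_c²/ω_s² = 8/29
Coupling ω_s² = ω_c¹ ⇒ overall = 8/33 × 8/29 = 64/957

64/957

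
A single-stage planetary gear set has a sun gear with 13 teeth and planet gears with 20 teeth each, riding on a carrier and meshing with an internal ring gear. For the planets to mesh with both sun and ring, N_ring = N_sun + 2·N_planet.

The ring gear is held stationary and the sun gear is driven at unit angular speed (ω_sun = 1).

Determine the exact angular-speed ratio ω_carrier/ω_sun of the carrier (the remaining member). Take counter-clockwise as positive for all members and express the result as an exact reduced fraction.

13/66

N_ring = 13 + 2·20 = 53
13(ω_s−ω_c) = −53(ω_r−ω_c),  ω_r=0, ω_s=1
13(1−ω_c) = −53(0−ω_c)  ⇒  66ω_c = 13  ⇒  ω_c = 13/66
ω_c/ω_s = 13/66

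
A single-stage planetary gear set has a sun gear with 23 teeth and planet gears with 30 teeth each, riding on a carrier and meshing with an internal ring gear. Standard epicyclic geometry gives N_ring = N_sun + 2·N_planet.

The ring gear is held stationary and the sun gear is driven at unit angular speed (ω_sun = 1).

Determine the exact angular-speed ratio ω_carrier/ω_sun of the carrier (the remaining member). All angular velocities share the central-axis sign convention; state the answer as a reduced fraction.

N_ring = 23 + 2·30 = 83
23(ω_s−ω_c) = −83(ω_r−ω_c),  ω_r=0, ω_s=1
23(1−ω_c) = −83(0−ω_c)  ⇒  106ω_c = 23  ⇒  ω_c = 23/106
ω_c/ω_s = 23/106

23/106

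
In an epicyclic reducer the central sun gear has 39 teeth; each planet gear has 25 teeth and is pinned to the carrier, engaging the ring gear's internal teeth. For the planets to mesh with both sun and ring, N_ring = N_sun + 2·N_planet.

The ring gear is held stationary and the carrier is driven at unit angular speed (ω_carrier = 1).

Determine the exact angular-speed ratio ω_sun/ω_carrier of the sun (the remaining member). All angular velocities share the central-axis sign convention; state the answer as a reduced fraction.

128/39

N_ring = 39 + 2·25 = 89
39(ω_s−ω_c) = −89(ω_r−ω_c),  ω_r=0, ω_c=1
ω_s = 1 − (89/39)(0−1) = 128/39
ω_s/ω_c = 128/39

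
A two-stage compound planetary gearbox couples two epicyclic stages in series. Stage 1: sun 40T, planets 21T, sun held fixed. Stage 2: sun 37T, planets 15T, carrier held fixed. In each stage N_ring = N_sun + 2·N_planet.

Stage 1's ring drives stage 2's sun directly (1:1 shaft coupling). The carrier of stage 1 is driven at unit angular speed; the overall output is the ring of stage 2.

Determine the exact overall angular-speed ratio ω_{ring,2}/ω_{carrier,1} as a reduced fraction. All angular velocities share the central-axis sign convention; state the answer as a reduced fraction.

-2257/2747

Stage 1: N_ring = 40 + 2·21 = 82
Stage 1: 40(ω_s−ω_c) = −82(ω_r−ω_c),  ω_s=0, ω_c=1
Stage 1: ω_r = 1 − (40/82)(0−1) = 61/41
  ⇒ ω_r¹/ω_c¹ = 61/41
Stage 2: N_ring = 37 + 2·15 = 67
Stage 2: 37(ω_s−ω_c) = −67(ω_r−ω_c),  ω_c=0, ω_s=1
Stage 2: ω_r = 0 − (37/67)(1−0) = -37/67
  ⇒ ω_r²/ω_s² = -37/67
Coupling ω_s² = ω_r¹ ⇒ overall = 61/41 × -37/67 = -2257/2747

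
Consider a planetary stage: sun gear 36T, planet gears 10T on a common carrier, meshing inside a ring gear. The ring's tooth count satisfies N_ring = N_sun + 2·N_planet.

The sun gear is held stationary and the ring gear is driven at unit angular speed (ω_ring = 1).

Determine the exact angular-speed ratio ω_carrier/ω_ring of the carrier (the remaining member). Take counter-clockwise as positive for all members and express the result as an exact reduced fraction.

N_ring = 36 + 2·10 = 56
36(ω_s−ω_c) = −56(ω_r−ω_c),  ω_s=0, ω_r=1
36(0−ω_c) = −56(1−ω_c)  ⇒  92ω_c = 56  ⇒  ω_c = 14/23
ω_c/ω_r = 14/23

14/23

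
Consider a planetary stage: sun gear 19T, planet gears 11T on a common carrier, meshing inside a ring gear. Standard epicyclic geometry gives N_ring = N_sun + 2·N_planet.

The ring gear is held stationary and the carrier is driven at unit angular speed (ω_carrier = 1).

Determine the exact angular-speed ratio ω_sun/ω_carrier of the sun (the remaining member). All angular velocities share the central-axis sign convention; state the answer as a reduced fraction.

60/19

N_ring = 19 + 2·11 = 41
19(ω_s−ω_c) = −41(ω_r−ω_c),  ω_r=0, ω_c=1
ω_s = 1 − (41/19)(0−1) = 60/19
ω_s/ω_c = 60/19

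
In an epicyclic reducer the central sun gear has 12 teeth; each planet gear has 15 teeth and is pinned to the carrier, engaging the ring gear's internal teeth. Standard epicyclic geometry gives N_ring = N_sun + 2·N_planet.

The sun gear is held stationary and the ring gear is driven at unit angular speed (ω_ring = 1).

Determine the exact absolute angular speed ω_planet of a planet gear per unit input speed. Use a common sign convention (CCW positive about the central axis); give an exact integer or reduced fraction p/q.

N_ring = 12 + 2·15 = 42
12(ω_s−ω_c) = −42(ω_r−ω_c),  ω_s=0, ω_r=1
12(0−ω_c) = −42(1−ω_c)  ⇒  54ω_c = 42  ⇒  ω_c = 7/9
sun–planet: 12·(0−7/9) = −15·(ω_p−ω_c)  ⇒  ω_p−ω_c = −(12/15)·(-7/9) = 28/45
ω_p = 7/9 + 28/45 = 7/5

7/5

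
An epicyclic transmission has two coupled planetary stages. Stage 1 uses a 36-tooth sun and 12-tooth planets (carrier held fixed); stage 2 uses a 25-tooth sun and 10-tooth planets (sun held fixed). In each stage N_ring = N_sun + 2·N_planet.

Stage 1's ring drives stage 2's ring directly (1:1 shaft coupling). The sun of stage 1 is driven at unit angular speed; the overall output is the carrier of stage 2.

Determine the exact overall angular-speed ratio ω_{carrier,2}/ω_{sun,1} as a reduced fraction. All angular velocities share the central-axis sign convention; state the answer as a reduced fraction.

Stage 1: N_ring = 36 + 2·12 = 60
Stage 1: 36(ω_s−ω_c) = −60(ω_r−ω_c),  ω_c=0, ω_s=1
Stage 1: ω_r = 0 − (36/60)(1−0) = -3/5
  ⇒ ω_r¹/ω_s¹ = -3/5
Stage 2: N_ring = 25 + 2·10 = 45
Stage 2: 25(ω_s−ω_c) = −45(ω_r−ω_c),  ω_s=0, ω_r=1
Stage 2: 25(0−ω_c) = −45(1−ω_c)  ⇒  70ω_c = 45  ⇒  ω_c = 9/14
  ⇒ ω_c²/ω_r² = 9/14
Coupling ω_r² = ω_r¹ ⇒ overall = -3/5 × 9/14 = -27/70

-27/70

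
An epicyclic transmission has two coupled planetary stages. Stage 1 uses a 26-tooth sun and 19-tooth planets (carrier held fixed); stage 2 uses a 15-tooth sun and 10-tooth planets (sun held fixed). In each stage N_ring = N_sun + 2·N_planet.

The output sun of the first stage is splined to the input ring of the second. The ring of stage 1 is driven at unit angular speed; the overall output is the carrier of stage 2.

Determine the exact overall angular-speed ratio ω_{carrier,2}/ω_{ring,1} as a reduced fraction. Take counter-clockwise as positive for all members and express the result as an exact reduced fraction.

-112/65

Stage 1: N_ring = 26 + 2·19 = 64
Stage 1: 26(ω_s−ω_c) = −64(ω_r−ω_c),  ω_c=0, ω_r=1
Stage 1: ω_s = 0 − (64/26)(1−0) = -32/13
  ⇒ ω_s¹/ω_r¹ = -32/13
Stage 2: N_ring = 15 + 2·10 = 35
Stage 2: 15(ω_s−ω_c) = −35(ω_r−ω_c),  ω_s=0, ω_r=1
Stage 2: 15(0−ω_c) = −35(1−ω_c)  ⇒  50ω_c = 35  ⇒  ω_c = 7/10
  ⇒ ω_c²/ω_r² = 7/10
Coupling ω_r² = ω_s¹ ⇒ overall = -32/13 × 7/10 = -112/65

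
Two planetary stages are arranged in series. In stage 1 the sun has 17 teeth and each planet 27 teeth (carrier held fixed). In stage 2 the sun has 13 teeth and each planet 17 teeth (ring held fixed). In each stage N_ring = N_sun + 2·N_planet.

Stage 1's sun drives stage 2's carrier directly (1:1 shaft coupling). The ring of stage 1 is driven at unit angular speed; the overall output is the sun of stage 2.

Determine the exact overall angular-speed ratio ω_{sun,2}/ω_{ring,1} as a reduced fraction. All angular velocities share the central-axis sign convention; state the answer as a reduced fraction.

Stage 1: N_ring = 17 + 2·27 = 71
Stage 1: 17(ω_s−ω_c) = −71(ω_r−ω_c),  ω_c=0, ω_r=1
Stage 1: ω_s = 0 − (71/17)(1−0) = -71/17
  ⇒ ω_s¹/ω_r¹ = -71/17
Stage 2: N_ring = 13 + 2·17 = 47
Stage 2: 13(ω_s−ω_c) = −47(ω_r−ω_c),  ω_r=0, ω_c=1
Stage 2: ω_s = 1 − (47/13)(0−1) = 60/13
  ⇒ ω_s²/ω_c² = 60/13
Coupling ω_c² = ω_s¹ ⇒ overall = -71/17 × 60/13 = -4260/221

-4260/221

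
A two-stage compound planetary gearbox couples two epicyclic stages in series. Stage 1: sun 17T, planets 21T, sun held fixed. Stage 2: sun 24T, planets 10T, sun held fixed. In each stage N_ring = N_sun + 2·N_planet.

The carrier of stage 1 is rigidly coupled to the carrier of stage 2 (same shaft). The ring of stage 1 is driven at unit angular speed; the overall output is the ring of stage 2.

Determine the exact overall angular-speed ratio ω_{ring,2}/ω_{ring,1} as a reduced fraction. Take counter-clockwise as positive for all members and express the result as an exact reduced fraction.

1003/836

Stage 1: N_ring = 17 + 2·21 = 59
Stage 1: 17(ω_s−ω_c) = −59(ω_r−ω_c),  ω_s=0, ω_r=1
Stage 1: 17(0−ω_c) = −59(1−ω_c)  ⇒  76ω_c = 59  ⇒  ω_c = 59/76
  ⇒ ω_c¹/ω_r¹ = 59/76
Stage 2: N_ring = 24 + 2·10 = 44
Stage 2: 24(ω_s−ω_c) = −44(ω_r−ω_c),  ω_s=0, ω_c=1
Stage 2: ω_r = 1 − (24/44)(0−1) = 17/11
  ⇒ ω_r²/ω_c² = 17/11
Coupling ω_c² = ω_c¹ ⇒ overall = 59/76 × 17/11 = 1003/836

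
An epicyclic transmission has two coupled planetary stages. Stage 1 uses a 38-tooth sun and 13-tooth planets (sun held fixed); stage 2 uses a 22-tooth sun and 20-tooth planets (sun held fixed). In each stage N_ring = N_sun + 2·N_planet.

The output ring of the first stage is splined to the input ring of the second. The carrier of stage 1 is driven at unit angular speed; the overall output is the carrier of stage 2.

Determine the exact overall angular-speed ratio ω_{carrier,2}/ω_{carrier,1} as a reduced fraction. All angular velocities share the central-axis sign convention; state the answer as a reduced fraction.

527/448

Stage 1: N_ring = 38 + 2·13 = 64
Stage 1: 38(ω_s−ω_c) = −64(ω_r−ω_c),  ω_s=0, ω_c=1
Stage 1: ω_r = 1 − (38/64)(0−1) = 51/32
  ⇒ ω_r¹/ω_c¹ = 51/32
Stage 2: N_ring = 22 + 2·20 = 62
Stage 2: 22(ω_s−ω_c) = −62(ω_r−ω_c),  ω_s=0, ω_r=1
Stage 2: 22(0−ω_c) = −62(1−ω_c)  ⇒  84ω_c = 62  ⇒  ω_c = 31/42
  ⇒ ω_c²/ω_r² = 31/42
Coupling ω_r² = ω_r¹ ⇒ overall = 51/32 × 31/42 = 527/448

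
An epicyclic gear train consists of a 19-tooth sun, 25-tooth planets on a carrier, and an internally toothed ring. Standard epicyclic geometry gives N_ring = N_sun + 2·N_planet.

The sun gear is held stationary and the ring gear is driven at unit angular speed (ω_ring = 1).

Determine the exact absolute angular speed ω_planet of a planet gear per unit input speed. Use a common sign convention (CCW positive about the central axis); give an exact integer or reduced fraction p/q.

69/50

N_ring = 19 + 2·25 = 69
19(ω_s−ω_c) = −69(ω_r−ω_c),  ω_s=0, ω_r=1
19(0−ω_c) = −69(1−ω_c)  ⇒  88ω_c = 69  ⇒  ω_c = 69/88
sun–planet: 19·(0−69/88) = −25·(ω_p−ω_c)  ⇒  ω_p−ω_c = −(19/25)·(-69/88) = 1311/2200
ω_p = 69/88 + 1311/2200 = 69/50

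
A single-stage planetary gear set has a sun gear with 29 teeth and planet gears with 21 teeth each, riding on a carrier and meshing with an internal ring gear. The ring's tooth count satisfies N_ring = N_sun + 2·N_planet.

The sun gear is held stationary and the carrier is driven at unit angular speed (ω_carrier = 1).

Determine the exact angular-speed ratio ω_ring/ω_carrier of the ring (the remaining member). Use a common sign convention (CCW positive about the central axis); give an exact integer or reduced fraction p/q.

N_ring = 29 + 2·21 = 71
29(ω_s−ω_c) = −71(ω_r−ω_c),  ω_s=0, ω_c=1
ω_r = 1 − (29/71)(0−1) = 100/71
ω_r/ω_c = 100/71

100/71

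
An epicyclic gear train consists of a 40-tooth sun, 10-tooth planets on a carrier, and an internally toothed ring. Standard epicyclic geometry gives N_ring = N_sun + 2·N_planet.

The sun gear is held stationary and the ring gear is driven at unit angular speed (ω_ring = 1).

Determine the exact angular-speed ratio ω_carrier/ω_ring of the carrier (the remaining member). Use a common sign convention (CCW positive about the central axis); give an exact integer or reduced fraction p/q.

3/5

N_ring = 40 + 2·10 = 60
40(ω_s−ω_c) = −60(ω_r−ω_c),  ω_s=0, ω_r=1
40(0−ω_c) = −60(1−ω_c)  ⇒  100ω_c = 60  ⇒  ω_c = 3/5
ω_c/ω_r = 3/5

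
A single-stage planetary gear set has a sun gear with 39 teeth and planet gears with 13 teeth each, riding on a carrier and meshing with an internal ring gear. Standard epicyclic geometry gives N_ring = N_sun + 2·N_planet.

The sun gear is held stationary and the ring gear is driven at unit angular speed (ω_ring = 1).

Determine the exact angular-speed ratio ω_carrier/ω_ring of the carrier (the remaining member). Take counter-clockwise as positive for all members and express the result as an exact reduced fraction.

N_ring = 39 + 2·13 = 65
39(ω_s−ω_c) = −65(ω_r−ω_c),  ω_s=0, ω_r=1
39(0−ω_c) = −65(1−ω_c)  ⇒  104ω_c = 65  ⇒  ω_c = 5/8
ω_c/ω_r = 5/8

5/8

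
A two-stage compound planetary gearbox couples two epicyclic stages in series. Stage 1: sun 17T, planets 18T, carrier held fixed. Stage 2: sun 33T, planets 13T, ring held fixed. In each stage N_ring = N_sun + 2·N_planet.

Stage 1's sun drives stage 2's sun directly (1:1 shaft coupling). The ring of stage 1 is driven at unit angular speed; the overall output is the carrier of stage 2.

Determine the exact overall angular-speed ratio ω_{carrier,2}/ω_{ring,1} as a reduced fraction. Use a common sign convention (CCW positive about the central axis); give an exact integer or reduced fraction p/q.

Stage 1: N_ring = 17 + 2·18 = 53
Stage 1: 17(ω_s−ω_c) = −53(ω_r−ω_c),  ω_c=0, ω_r=1
Stage 1: ω_s = 0 − (53/17)(1−0) = -53/17
  ⇒ ω_s¹/ω_r¹ = -53/17
Stage 2: N_ring = 33 + 2·13 = 59
Stage 2: 33(ω_s−ω_c) = −59(ω_r−ω_c),  ω_r=0, ω_s=1
Stage 2: 33(1−ω_c) = −59(0−ω_c)  ⇒  92ω_c = 33  ⇒  ω_c = 33/92
  ⇒ ω_c²/ω_s² = 33/92
Coupling ω_s² = ω_s¹ ⇒ overall = -53/17 × 33/92 = -1749/1564

-1749/1564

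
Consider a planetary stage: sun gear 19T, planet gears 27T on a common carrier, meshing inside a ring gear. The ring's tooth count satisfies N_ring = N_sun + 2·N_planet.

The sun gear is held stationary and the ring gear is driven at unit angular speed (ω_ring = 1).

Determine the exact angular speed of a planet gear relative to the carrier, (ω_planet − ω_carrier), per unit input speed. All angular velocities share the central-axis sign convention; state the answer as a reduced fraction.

1387/2484

N_ring = 19 + 2·27 = 73
19(ω_s−ω_c) = −73(ω_r−ω_c),  ω_s=0, ω_r=1
19(0−ω_c) = −73(1−ω_c)  ⇒  92ω_c = 73  ⇒  ω_c = 73/92
sun–planet: 19·(0−73/92) = −27·(ω_p−ω_c)  ⇒  ω_p−ω_c = −(19/27)·(-73/92) = 1387/2484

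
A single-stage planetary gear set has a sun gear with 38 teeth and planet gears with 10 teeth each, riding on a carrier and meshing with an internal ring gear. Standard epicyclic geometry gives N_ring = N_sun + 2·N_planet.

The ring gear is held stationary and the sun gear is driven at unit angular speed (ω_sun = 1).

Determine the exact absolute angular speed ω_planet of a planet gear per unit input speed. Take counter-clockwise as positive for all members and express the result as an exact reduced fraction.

N_ring = 38 + 2·10 = 58
38(ω_s−ω_c) = −58(ω_r−ω_c),  ω_r=0, ω_s=1
38(1−ω_c) = −58(0−ω_c)  ⇒  96ω_c = 38  ⇒  ω_c = 19/48
sun–planet: 38·(1−19/48) = −10·(ω_p−ω_c)  ⇒  ω_p−ω_c = −(38/10)·(29/48) = -551/240
ω_p = 19/48 − 551/240 = -19/10

-19/10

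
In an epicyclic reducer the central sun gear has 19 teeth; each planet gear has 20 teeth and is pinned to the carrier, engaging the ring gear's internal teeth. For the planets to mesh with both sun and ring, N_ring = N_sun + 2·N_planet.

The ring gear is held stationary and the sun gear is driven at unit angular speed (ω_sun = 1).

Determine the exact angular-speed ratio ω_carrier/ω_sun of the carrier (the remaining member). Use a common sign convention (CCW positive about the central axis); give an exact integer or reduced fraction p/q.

N_ring = 19 + 2·20 = 59
19(ω_s−ω_c) = −59(ω_r−ω_c),  ω_r=0, ω_s=1
19(1−ω_c) = −59(0−ω_c)  ⇒  78ω_c = 19  ⇒  ω_c = 19/78
ω_c/ω_s = 19/78

19/78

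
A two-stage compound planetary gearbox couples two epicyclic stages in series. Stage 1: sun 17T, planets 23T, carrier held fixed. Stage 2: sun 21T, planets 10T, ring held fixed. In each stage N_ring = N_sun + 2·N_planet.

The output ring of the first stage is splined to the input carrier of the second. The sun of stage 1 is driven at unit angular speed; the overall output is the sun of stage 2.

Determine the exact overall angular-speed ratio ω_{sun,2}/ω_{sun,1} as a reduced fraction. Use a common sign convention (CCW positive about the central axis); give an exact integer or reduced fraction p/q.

Stage 1: N_ring = 17 + 2·23 = 63
Stage 1: 17(ω_s−ω_c) = −63(ω_r−ω_c),  ω_c=0, ω_s=1
Stage 1: ω_r = 0 − (17/63)(1−0) = -17/63
  ⇒ ω_r¹/ω_s¹ = -17/63
Stage 2: N_ring = 21 + 2·10 = 41
Stage 2: 21(ω_s−ω_c) = −41(ω_r−ω_c),  ω_r=0, ω_c=1
Stage 2: ω_s = 1 − (41/21)(0−1) = 62/21
  ⇒ ω_s²/ω_c² = 62/21
Coupling ω_c² = ω_r¹ ⇒ overall = -17/63 × 62/21 = -1054/1323

-1054/1323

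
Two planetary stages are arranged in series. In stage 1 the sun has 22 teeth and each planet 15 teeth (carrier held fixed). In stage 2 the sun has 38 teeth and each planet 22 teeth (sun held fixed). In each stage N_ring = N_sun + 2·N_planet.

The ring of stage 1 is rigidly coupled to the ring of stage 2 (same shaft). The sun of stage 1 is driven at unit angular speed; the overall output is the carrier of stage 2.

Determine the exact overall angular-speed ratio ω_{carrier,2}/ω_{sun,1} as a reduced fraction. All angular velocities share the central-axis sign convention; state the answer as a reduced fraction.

-451/1560

Stage 1: N_ring = 22 + 2·15 = 52
Stage 1: 22(ω_s−ω_c) = −52(ω_r−ω_c),  ω_c=0, ω_s=1
Stage 1: ω_r = 0 − (22/52)(1−0) = -11/26
  ⇒ ω_r¹/ω_s¹ = -11/26
Stage 2: N_ring = 38 + 2·22 = 82
Stage 2: 38(ω_s−ω_c) = −82(ω_r−ω_c),  ω_s=0, ω_r=1
Stage 2: 38(0−ω_c) = −82(1−ω_c)  ⇒  120ω_c = 82  ⇒  ω_c = 41/60
  ⇒ ω_c²/ω_r² = 41/60
Coupling ω_r² = ω_r¹ ⇒ overall = -11/26 × 41/60 = -451/1560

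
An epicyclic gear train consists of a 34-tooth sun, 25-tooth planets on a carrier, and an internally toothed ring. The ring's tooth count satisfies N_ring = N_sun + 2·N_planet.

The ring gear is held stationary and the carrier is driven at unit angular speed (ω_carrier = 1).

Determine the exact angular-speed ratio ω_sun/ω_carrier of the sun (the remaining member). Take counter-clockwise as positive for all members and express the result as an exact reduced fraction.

N_ring = 34 + 2·25 = 84
34(ω_s−ω_c) = −84(ω_r−ω_c),  ω_r=0, ω_c=1
ω_s = 1 − (84/34)(0−1) = 59/17
ω_s/ω_c = 59/17

59/17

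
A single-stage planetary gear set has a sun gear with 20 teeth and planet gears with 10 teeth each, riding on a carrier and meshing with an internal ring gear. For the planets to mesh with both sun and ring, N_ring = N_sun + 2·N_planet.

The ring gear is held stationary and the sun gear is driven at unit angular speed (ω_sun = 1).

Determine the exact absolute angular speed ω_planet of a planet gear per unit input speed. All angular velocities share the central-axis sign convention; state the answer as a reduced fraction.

N_ring = 20 + 2·10 = 40
20(ω_s−ω_c) = −40(ω_r−ω_c),  ω_r=0, ω_s=1
20(1−ω_c) = −40(0−ω_c)  ⇒  60ω_c = 20  ⇒  ω_c = 1/3
sun–planet: 20·(1−1/3) = −10·(ω_p−ω_c)  ⇒  ω_p−ω_c = −(20/10)·(2/3) = -4/3
ω_p = 1/3 − 4/3 = -1

-1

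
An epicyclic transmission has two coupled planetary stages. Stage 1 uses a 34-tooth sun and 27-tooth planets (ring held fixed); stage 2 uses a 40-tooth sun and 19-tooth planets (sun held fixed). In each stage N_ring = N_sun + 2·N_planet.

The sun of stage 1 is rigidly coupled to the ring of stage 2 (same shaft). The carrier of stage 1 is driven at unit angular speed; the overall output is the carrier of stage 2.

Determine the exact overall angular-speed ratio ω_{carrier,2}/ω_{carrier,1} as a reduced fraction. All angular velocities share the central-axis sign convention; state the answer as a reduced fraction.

2379/1003

Stage 1: N_ring = 34 + 2·27 = 88
Stage 1: 34(ω_s−ω_c) = −88(ω_r−ω_c),  ω_r=0, ω_c=1
Stage 1: ω_s = 1 − (88/34)(0−1) = 61/17
  ⇒ ω_s¹/ω_c¹ = 61/17
Stage 2: N_ring = 40 + 2·19 = 78
Stage 2: 40(ω_s−ω_c) = −78(ω_r−ω_c),  ω_s=0, ω_r=1
Stage 2: 40(0−ω_c) = −78(1−ω_c)  ⇒  118ω_c = 78  ⇒  ω_c = 39/59
  ⇒ ω_c²/ω_r² = 39/59
Coupling ω_r² = ω_s¹ ⇒ overall = 61/17 × 39/59 = 2379/1003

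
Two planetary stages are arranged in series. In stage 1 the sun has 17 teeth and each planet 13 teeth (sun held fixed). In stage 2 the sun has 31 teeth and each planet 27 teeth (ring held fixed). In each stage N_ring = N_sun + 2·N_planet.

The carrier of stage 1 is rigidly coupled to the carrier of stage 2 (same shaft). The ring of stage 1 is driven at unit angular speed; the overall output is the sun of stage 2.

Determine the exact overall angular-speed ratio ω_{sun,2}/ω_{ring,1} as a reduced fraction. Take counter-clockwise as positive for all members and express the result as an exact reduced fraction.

1247/465

Stage 1: N_ring = 17 + 2·13 = 43
Stage 1: 17(ω_s−ω_c) = −43(ω_r−ω_c),  ω_s=0, ω_r=1
Stage 1: 17(0−ω_c) = −43(1−ω_c)  ⇒  60ω_c = 43  ⇒  ω_c = 43/60
  ⇒ ω_c¹/ω_r¹ = 43/60
Stage 2: N_ring = 31 + 2·27 = 85
Stage 2: 31(ω_s−ω_c) = −85(ω_r−ω_c),  ω_r=0, ω_c=1
Stage 2: ω_s = 1 − (85/31)(0−1) = 116/31
  ⇒ ω_s²/ω_c² = 116/31
Coupling ω_c² = ω_c¹ ⇒ overall = 43/60 × 116/31 = 1247/465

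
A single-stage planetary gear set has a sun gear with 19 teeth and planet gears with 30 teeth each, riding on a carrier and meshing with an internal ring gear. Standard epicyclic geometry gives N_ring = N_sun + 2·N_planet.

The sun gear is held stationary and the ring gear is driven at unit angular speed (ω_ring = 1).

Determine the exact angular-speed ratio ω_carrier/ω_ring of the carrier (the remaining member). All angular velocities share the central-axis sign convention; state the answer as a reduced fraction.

N_ring = 19 + 2·30 = 79
19(ω_s−ω_c) = −79(ω_r−ω_c),  ω_s=0, ω_r=1
19(0−ω_c) = −79(1−ω_c)  ⇒  98ω_c = 79  ⇒  ω_c = 79/98
ω_c/ω_r = 79/98

79/98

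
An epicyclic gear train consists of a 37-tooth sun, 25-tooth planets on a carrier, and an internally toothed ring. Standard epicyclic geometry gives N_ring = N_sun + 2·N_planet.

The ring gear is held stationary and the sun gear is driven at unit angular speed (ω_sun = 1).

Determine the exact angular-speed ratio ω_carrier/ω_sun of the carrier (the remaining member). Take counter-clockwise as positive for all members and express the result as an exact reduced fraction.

N_ring = 37 + 2·25 = 87
37(ω_s−ω_c) = −87(ω_r−ω_c),  ω_r=0, ω_s=1
37(1−ω_c) = −87(0−ω_c)  ⇒  124ω_c = 37  ⇒  ω_c = 37/124
ω_c/ω_s = 37/124

37/124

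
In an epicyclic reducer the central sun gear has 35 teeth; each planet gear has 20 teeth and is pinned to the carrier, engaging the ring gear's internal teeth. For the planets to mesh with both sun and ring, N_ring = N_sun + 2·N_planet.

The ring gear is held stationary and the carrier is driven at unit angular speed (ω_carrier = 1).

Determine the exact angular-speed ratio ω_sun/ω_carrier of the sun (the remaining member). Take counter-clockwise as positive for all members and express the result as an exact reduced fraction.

N_ring = 35 + 2·20 = 75
35(ω_s−ω_c) = −75(ω_r−ω_c),  ω_r=0, ω_c=1
ω_s = 1 − (75/35)(0−1) = 22/7
ω_s/ω_c = 22/7

22/7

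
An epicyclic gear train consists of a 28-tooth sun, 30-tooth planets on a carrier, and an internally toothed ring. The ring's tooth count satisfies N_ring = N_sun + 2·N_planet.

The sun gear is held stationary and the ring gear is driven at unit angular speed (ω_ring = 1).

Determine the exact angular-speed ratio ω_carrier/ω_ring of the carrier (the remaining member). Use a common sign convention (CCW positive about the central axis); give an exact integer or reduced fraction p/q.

N_ring = 28 + 2·30 = 88
28(ω_s−ω_c) = −88(ω_r−ω_c),  ω_s=0, ω_r=1
28(0−ω_c) = −88(1−ω_c)  ⇒  116ω_c = 88  ⇒  ω_c = 22/29
ω_c/ω_r = 22/29

22/29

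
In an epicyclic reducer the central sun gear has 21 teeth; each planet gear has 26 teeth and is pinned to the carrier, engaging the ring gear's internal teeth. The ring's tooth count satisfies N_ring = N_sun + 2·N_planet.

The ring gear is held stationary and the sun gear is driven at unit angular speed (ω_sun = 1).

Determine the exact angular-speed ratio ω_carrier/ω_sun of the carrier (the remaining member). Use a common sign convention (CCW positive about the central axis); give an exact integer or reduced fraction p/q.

21/94

N_ring = 21 + 2·26 = 73
21(ω_s−ω_c) = −73(ω_r−ω_c),  ω_r=0, ω_s=1
21(1−ω_c) = −73(0−ω_c)  ⇒  94ω_c = 21  ⇒  ω_c = 21/94
ω_c/ω_s = 21/94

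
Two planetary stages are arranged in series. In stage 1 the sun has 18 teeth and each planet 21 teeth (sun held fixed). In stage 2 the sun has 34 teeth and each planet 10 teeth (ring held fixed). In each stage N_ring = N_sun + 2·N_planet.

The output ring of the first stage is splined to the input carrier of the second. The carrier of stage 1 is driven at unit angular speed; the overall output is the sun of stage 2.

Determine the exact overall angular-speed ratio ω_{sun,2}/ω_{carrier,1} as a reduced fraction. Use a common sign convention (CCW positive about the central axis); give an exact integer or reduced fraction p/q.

286/85

Stage 1: N_ring = 18 + 2·21 = 60
Stage 1: 18(ω_s−ω_c) = −60(ω_r−ω_c),  ω_s=0, ω_c=1
Stage 1: ω_r = 1 − (18/60)(0−1) = 13/10
  ⇒ ω_r¹/ω_c¹ = 13/10
Stage 2: N_ring = 34 + 2·10 = 54
Stage 2: 34(ω_s−ω_c) = −54(ω_r−ω_c),  ω_r=0, ω_c=1
Stage 2: ω_s = 1 − (54/34)(0−1) = 44/17
  ⇒ ω_s²/ω_c² = 44/17
Coupling ω_c² = ω_r¹ ⇒ overall = 13/10 × 44/17 = 286/85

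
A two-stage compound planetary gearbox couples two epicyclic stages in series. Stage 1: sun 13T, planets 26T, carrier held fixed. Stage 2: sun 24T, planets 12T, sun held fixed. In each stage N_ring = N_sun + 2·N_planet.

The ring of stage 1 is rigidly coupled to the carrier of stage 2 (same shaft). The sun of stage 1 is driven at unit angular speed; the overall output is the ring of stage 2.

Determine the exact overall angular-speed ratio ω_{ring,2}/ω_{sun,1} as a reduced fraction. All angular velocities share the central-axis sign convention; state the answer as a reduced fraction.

Stage 1: N_ring = 13 + 2·26 = 65
Stage 1: 13(ω_s−ω_c) = −65(ω_r−ω_c),  ω_c=0, ω_s=1
Stage 1: ω_r = 0 − (13/65)(1−0) = -1/5
  ⇒ ω_r¹/ω_s¹ = -1/5
Stage 2: N_ring = 24 + 2·12 = 48
Stage 2: 24(ω_s−ω_c) = −48(ω_r−ω_c),  ω_s=0, ω_c=1
Stage 2: ω_r = 1 − (24/48)(0−1) = 3/2
  ⇒ ω_r²/ω_c² = 3/2
Coupling ω_c² = ω_r¹ ⇒ overall = -1/5 × 3/2 = -3/10

-3/10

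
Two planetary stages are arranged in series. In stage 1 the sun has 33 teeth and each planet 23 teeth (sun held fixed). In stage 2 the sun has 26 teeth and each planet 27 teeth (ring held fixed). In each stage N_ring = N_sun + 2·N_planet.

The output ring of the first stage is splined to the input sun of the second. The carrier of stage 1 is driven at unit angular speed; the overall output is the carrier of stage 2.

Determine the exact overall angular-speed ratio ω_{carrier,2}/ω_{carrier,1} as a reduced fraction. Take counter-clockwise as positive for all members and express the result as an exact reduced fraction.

Stage 1: N_ring = 33 + 2·23 = 79
Stage 1: 33(ω_s−ω_c) = −79(ω_r−ω_c),  ω_s=0, ω_c=1
Stage 1: ω_r = 1 − (33/79)(0−1) = 112/79
  ⇒ ω_r¹/ω_c¹ = 112/79
Stage 2: N_ring = 26 + 2·27 = 80
Stage 2: 26(ω_s−ω_c) = −80(ω_r−ω_c),  ω_r=0, ω_s=1
Stage 2: 26(1−ω_c) = −80(0−ω_c)  ⇒  106ω_c = 26  ⇒  ω_c = 13/53
  ⇒ ω_c²/ω_s² = 13/53
Coupling ω_s² = ω_r¹ ⇒ overall = 112/79 × 13/53 = 1456/4187

1456/4187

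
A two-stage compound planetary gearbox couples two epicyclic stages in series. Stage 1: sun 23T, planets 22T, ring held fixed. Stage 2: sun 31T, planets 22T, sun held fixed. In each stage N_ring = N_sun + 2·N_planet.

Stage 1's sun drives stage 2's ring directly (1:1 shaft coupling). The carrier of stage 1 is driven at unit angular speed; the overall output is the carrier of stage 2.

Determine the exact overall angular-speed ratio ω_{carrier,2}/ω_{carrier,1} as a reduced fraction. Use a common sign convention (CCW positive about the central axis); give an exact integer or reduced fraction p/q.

Stage 1: N_ring = 23 + 2·22 = 67
Stage 1: 23(ω_s−ω_c) = −67(ω_r−ω_c),  ω_r=0, ω_c=1
Stage 1: ω_s = 1 − (67/23)(0−1) = 90/23
  ⇒ ω_s¹/ω_c¹ = 90/23
Stage 2: N_ring = 31 + 2·22 = 75
Stage 2: 31(ω_s−ω_c) = −75(ω_r−ω_c),  ω_s=0, ω_r=1
Stage 2: 31(0−ω_c) = −75(1−ω_c)  ⇒  106ω_c = 75  ⇒  ω_c = 75/106
  ⇒ ω_c²/ω_r² = 75/106
Coupling ω_r² = ω_s¹ ⇒ overall = 90/23 × 75/106 = 3375/1219

3375/1219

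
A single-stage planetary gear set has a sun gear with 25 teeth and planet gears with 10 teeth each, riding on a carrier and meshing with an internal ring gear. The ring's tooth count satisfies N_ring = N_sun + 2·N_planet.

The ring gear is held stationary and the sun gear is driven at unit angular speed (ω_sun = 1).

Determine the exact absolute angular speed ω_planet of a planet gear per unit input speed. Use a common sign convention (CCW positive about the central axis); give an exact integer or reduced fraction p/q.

N_ring = 25 + 2·10 = 45
25(ω_s−ω_c) = −45(ω_r−ω_c),  ω_r=0, ω_s=1
25(1−ω_c) = −45(0−ω_c)  ⇒  70ω_c = 25  ⇒  ω_c = 5/14
sun–planet: 25·(1−5/14) = −10·(ω_p−ω_c)  ⇒  ω_p−ω_c = −(25/10)·(9/14) = -45/28
ω_p = 5/14 − 45/28 = -5/4

-5/4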